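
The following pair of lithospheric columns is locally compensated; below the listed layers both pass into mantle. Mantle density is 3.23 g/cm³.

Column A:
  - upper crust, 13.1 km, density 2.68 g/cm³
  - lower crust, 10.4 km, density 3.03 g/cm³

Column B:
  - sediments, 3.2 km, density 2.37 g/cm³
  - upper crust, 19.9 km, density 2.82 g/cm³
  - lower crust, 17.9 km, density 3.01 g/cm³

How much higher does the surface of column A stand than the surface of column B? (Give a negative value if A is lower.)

−1.72 km

For any compensation level in the mantle, the mantle terms cancel and isostasy reduces to e = (Σt_A − Σt_B) − (Σ(ρt)_A − Σ(ρt)_B) / ρ_m.
Σt_A = 23.5 km; Σt_B = 41 km; Σ(ρt)_A = 66.62; Σ(ρt)_B = 117.581 (in km·g/cm³).
e = (23.5 − 41) − (66.62 − 117.581) / 3.23 = −1.72 km.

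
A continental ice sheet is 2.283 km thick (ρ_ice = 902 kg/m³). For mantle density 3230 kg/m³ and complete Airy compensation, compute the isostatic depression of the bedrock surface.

0.638 km

By Archimedes' principle applied to the lithosphere: the ice load ρ_ice t is balanced by mantle displaced below, ρ_m s.
s = t ρ_ice / ρ_m = 2.283 km × 902/3230 = 0.638 km.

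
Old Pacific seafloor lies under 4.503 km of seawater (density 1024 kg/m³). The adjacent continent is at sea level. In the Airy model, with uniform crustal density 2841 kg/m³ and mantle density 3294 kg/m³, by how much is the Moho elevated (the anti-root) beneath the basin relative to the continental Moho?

In Airy isostatic equilibrium: replacing crust with seawater at the top is compensated by replacing crust with mantle at the base: d (ρ_c − ρ_w) = a (ρ_m − ρ_c).
a = d (ρ_c − ρ_w)/(ρ_m − ρ_c) = 4.503 km × 1817/453 = 18.1 km.

18.1 km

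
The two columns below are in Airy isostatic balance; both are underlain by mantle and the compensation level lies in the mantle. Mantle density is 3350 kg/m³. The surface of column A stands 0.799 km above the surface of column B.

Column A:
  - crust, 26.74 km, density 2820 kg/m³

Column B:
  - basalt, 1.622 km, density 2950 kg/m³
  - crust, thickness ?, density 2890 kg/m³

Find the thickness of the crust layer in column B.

23.6 km

Take the compensation level at the base of the deeper column (depth z_c below the surface of column A) and equate Σ ρ_i t_i down to z_c; mantle fills any gap and the z_c terms cancel.
Column A: 26.74×2820 + (z_c − 26.74)×3350
Column B: 0.799×0 + 1.622×2950 + x×2890 + (z_c − 0.799 − 1.622 − x)×3350
The z_c×3350 term appears on both sides and cancels. Collect the known terms of each column as K = Σ(ρt)_known − 3350 × (depth of known layers): K_A = 75406.8 − 3350×26.74 = −14172.2; K_B = 4784.9 − 3350×(0.799 + 1.622) = −3325.45.
Balance: K_A = K_B − x×(3350 − 2890), so x = (K_B − K_A)/(3350 − 2890) = 10846.8/460 = 23.6 km.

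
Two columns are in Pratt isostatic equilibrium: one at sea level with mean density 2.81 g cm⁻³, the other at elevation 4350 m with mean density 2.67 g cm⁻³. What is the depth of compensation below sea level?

83000 m

ρ_ref D = ρ (D + h) → D (ρ_ref − ρ) = ρ h.
D = ρ h/(ρ_ref − ρ) = 2.67 × 4350 m/(2.81 − 2.67) = 83000 m.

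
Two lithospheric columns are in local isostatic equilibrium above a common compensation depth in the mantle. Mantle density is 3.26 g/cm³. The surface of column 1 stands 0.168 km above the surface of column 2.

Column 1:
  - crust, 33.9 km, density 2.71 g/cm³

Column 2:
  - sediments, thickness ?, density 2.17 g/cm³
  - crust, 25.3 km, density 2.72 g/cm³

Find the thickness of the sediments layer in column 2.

Take the compensation level at the base of the deeper column (depth z_c below the surface of column 1) and equate Σ ρ_i t_i down to z_c; mantle fills any gap and the z_c terms cancel.
Column 1: 33.9×2.71 + (z_c − 33.9)×3.26
Column 2: 0.168×0 + x×2.17 + 25.3×2.72 + (z_c − 0.168 − 25.3 − x)×3.26
The z_c×3.26 term appears on both sides and cancels. Collect the known terms of each column as K = Σ(ρt)_known − 3.26 × (depth of known layers): K_1 = 91.869 − 3.26×33.9 = −18.645; K_2 = 68.816 − 3.26×(0.168 + 25.3) = −14.20968.
Balance: K_1 = K_2 − x×(3.26 − 2.17), so x = (K_2 − K_1)/(3.26 − 2.17) = 4.43532/1.09 = 4.07 km.

4.07 km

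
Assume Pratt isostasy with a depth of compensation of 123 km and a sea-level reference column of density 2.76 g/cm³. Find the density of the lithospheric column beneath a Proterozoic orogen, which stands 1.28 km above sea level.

2.73 g/cm³

Pratt balance: ρ_ref D = ρ (D + h).
ρ = ρ_ref D/(D + h) = 2.76 × 123 km/(123 km + 1.28 km) = 2.73 g/cm³.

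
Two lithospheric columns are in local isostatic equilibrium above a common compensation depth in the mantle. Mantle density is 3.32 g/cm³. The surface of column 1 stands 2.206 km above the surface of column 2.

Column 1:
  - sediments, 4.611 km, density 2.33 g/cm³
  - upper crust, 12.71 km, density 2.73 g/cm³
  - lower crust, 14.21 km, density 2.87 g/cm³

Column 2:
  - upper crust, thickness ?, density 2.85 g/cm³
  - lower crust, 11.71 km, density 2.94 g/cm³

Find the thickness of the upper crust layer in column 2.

14.2 km

Take the compensation level at the base of the deeper column (depth z_c below the surface of column 1) and equate Σ ρ_i t_i down to z_c; mantle fills any gap and the z_c terms cancel.
Column 1: 4.611×2.33 + 12.71×2.73 + 14.21×2.87 + (z_c − 31.531)×3.32
Column 2: 2.206×0 + x×2.85 + 11.71×2.94 + (z_c − 2.206 − 11.71 − x)×3.32
The z_c×3.32 term appears on both sides and cancels. Collect the known terms of each column as K = Σ(ρt)_known − 3.32 × (depth of known layers): K_1 = 86.22463 − 3.32×31.531 = −18.45829; K_2 = 34.4274 − 3.32×(2.206 + 11.71) = −11.77372.
Balance: K_1 = K_2 − x×(3.32 − 2.85), so x = (K_2 − K_1)/(3.32 − 2.85) = 6.68457/0.47 = 14.2 km.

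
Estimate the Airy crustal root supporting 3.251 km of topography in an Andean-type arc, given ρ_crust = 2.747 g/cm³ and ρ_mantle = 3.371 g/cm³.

Balancing pressure at the compensation depth: the weight of the topography is balanced by the buoyancy of the root, ρ_c h = (ρ_m − ρ_c) r.
r = h · ρ_c / (ρ_m − ρ_c) = 3.251 km × 2.747 / (3.371 − 2.747) = 14.3 km.

14.3 km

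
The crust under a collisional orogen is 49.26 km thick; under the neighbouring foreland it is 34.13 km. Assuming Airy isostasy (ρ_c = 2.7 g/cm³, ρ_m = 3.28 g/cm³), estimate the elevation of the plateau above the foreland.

2.68 km

Excess crust Δ = 49.26 km − 34.13 km = 15.13 km, split between elevation h and root r with h + r = Δ.
Airy balance ρ_c h = (ρ_m − ρ_c) r gives r = h ρ_c/(ρ_m − ρ_c), so h (1 + ρ_c/(ρ_m − ρ_c)) = Δ, i.e. h = Δ (ρ_m − ρ_c)/ρ_m.
h = 15.13 km × 0.58/3.28 = 2.68 km.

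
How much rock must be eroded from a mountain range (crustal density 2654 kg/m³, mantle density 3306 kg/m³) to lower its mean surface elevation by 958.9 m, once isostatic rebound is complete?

Net drop Δ = e − u = e − e ρ_c/ρ_m = e (ρ_m − ρ_c)/ρ_m.
e = Δ ρ_m/(ρ_m − ρ_c) = 958.9 m × 3306/652 = 4860 m.

4860 m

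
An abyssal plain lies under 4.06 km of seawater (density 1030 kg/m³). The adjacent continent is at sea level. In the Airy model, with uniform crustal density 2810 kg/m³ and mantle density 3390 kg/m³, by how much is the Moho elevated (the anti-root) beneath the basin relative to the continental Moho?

For local isostatic compensation: replacing crust with seawater at the top is compensated by replacing crust with mantle at the base: d (ρ_c − ρ_w) = a (ρ_m − ρ_c).
a = d (ρ_c − ρ_w)/(ρ_m − ρ_c) = 4.06 km × 1780/580 = 12.5 km.

12.5 km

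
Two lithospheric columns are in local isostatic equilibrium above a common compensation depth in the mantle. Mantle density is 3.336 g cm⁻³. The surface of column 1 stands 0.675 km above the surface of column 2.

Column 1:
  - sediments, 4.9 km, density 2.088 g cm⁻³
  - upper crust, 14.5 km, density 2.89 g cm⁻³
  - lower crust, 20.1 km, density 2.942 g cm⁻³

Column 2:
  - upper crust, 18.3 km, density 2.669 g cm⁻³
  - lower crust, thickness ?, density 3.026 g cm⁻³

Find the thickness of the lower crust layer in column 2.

19.5 km

Take the compensation level at the base of the deeper column (depth z_c below the surface of column 1) and equate Σ ρ_i t_i down to z_c; mantle fills any gap and the z_c terms cancel.
Column 1: 4.9×2.088 + 14.5×2.89 + 20.1×2.942 + (z_c − 39.5)×3.336
Column 2: 0.675×0 + 18.3×2.669 + x×3.026 + (z_c − 0.675 − 18.3 − x)×3.336
The z_c×3.336 term appears on both sides and cancels. Collect the known terms of each column as K = Σ(ρt)_known − 3.336 × (depth of known layers): K_1 = 111.2704 − 3.336×39.5 = −20.5016; K_2 = 48.8427 − 3.336×(0.675 + 18.3) = −14.4579.
Balance: K_1 = K_2 − x×(3.336 − 3.026), so x = (K_2 − K_1)/(3.336 − 3.026) = 6.0437/0.31 = 19.5 km.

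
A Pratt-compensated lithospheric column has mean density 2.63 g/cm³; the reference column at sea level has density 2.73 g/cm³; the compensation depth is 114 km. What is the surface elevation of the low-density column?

ρ_ref D = ρ (D + h) → h = D (ρ_ref − ρ)/ρ.
h = 114 km × (2.73 − 2.63)/2.63 = 4.33 km.

4.33 km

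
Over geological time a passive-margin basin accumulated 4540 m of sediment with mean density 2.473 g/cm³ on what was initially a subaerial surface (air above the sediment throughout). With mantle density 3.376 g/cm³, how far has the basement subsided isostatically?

3330 m

Subaerial load: s = t ρ_sed / ρ_m = 4540 m × 2.473/3.376 = 3330 m.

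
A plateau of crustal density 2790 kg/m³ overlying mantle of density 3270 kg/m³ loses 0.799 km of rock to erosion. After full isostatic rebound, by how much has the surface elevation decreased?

Rebound u = e ρ_c/ρ_m = 0.799 km × 2790/3270 = 0.6817 km.
Net surface drop = e − u = 0.799 km − 0.6817 km = e (ρ_m − ρ_c)/ρ_m = 0.117 km.

0.117 km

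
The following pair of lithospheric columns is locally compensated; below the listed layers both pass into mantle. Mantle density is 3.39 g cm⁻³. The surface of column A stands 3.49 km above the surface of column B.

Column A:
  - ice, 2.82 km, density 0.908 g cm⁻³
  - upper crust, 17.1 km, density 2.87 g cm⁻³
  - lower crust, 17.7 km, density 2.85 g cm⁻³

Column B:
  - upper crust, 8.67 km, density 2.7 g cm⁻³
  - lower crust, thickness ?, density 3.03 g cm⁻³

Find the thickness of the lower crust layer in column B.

21.2 km

Take the compensation level at the base of the deeper column (depth z_c below the surface of column A) and equate Σ ρ_i t_i down to z_c; mantle fills any gap and the z_c terms cancel.
Column A: 2.82×0.908 + 17.1×2.87 + 17.7×2.85 + (z_c − 37.62)×3.39
Column B: 3.49×0 + 8.67×2.7 + x×3.03 + (z_c − 3.49 − 8.67 − x)×3.39
The z_c×3.39 term appears on both sides and cancels. Collect the known terms of each column as K = Σ(ρt)_known − 3.39 × (depth of known layers): K_A = 102.08256 − 3.39×37.62 = −25.44924; K_B = 23.409 − 3.39×(3.49 + 8.67) = −17.8134.
Balance: K_A = K_B − x×(3.39 − 3.03), so x = (K_B − K_A)/(3.39 − 3.03) = 7.63584/0.36 = 21.2 km.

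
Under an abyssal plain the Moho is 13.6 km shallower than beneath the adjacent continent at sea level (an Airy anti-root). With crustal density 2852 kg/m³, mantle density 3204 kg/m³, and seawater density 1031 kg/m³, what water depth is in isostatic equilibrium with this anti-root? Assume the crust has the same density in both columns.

Replacing a thickness d of crust by seawater at the top must be balanced by replacing crust with mantle at the base: d (ρ_c − ρ_w) = a (ρ_m − ρ_c).
d = a (ρ_m − ρ_c)/(ρ_c − ρ_w) = 13.6 km × 352/1821 = 2.63 km.

2.63 km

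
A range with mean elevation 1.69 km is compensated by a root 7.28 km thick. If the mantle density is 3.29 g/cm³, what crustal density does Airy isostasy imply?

2.67 g/cm³

ρ_c h = (ρ_m − ρ_c) r → ρ_c (h + r) = ρ_m r → ρ_c = ρ_m r / (h + r).
ρ_c = 3.29 × 7.28 km / (1.69 km + 7.28 km) = 2.67 g/cm³.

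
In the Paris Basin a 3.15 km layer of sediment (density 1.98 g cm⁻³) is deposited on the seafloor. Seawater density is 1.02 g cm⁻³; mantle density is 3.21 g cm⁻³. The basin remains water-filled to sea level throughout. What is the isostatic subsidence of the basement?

1.38 km

Submarine loading: the sediment displaces seawater, and the subsidence is in turn flooded, so s (ρ_m − ρ_w) = t (ρ_sed − ρ_w).
s = 3.15 km × (1.98 − 1.02) / (3.21 − 1.02) = 1.38 km.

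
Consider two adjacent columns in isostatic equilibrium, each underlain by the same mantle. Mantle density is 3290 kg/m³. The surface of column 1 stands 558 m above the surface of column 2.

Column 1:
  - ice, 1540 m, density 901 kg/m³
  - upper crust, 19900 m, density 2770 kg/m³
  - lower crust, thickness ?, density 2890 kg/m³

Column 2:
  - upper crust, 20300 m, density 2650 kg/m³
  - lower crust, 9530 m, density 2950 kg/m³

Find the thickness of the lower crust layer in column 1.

Take the compensation level at the base of the deeper column (depth z_c below the surface of column 1) and equate Σ ρ_i t_i down to z_c; mantle fills any gap and the z_c terms cancel.
Column 1: 1540×901 + 19900×2770 + x×2890 + (z_c − 21440 − x)×3290
Column 2: 558×0 + 20300×2650 + 9530×2950 + (z_c − 558 − 29830)×3290
The z_c×3290 term appears on both sides and cancels. Collect the known terms of each column as K = Σ(ρt)_known − 3290 × (depth of known layers): K_1 = 56510540 − 3290×21440 = −14027060; K_2 = 81908500 − 3290×(558 + 29830) = −18068020.
Balance: K_1 − x×(3290 − 2890) = K_2, so x = (K_1 − K_2)/(3290 − 2890) = 4040960/400 = 10100 m.

10100 m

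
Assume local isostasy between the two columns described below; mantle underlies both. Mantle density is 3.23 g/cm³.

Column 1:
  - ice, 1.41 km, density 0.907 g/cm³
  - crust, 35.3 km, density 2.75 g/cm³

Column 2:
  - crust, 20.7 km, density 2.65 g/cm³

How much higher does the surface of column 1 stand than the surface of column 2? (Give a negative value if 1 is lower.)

For any compensation level in the mantle, the mantle terms cancel and isostasy reduces to e = (Σt_1 − Σt_2) − (Σ(ρt)_1 − Σ(ρt)_2) / ρ_m.
Σt_1 = 36.71 km; Σt_2 = 20.7 km; Σ(ρt)_1 = 98.35387; Σ(ρt)_2 = 54.855 (in km·g/cm³).
e = (36.71 − 20.7) − (98.35387 − 54.855) / 3.23 = 2.54 km.

2.54 km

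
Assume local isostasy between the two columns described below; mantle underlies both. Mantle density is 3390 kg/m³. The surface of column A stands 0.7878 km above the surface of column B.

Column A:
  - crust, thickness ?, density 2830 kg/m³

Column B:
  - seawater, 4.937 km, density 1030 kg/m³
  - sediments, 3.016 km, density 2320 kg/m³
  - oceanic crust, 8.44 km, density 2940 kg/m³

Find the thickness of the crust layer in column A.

Take the compensation level at the base of the deeper column (depth z_c below the surface of column A) and equate Σ ρ_i t_i down to z_c; mantle fills any gap and the z_c terms cancel.
Column A: x×2830 + (z_c − 0 − x)×3390
Column B: 0.7878×0 + 4.937×1030 + 3.016×2320 + 8.44×2940 + (z_c − 0.7878 − 16.393)×3390
The z_c×3390 term appears on both sides and cancels. Collect the known terms of each column as K = Σ(ρt)_known − 3390 × (depth of known layers): K_A = 0 − 3390×0 = 0; K_B = 36895.83 − 3390×(0.7878 + 16.393) = −21347.082.
Balance: K_A − x×(3390 − 2830) = K_B, so x = (K_A − K_B)/(3390 − 2830) = 21347.1/560 = 38.1 km.

38.1 km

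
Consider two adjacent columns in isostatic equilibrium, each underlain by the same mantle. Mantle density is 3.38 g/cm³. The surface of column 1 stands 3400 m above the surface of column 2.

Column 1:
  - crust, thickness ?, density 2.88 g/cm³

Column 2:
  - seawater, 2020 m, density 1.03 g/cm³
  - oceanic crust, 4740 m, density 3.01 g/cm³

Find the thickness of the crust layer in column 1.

Take the compensation level at the base of the deeper column (depth z_c below the surface of column 1) and equate Σ ρ_i t_i down to z_c; mantle fills any gap and the z_c terms cancel.
Column 1: x×2.88 + (z_c − 0 − x)×3.38
Column 2: 3400×0 + 2020×1.03 + 4740×3.01 + (z_c − 3400 − 6760)×3.38
The z_c×3.38 term appears on both sides and cancels. Collect the known terms of each column as K = Σ(ρt)_known − 3.38 × (depth of known layers): K_1 = 0 − 3.38×0 = 0; K_2 = 16348 − 3.38×(3400 + 6760) = −17992.8.
Balance: K_1 − x×(3.38 − 2.88) = K_2, so x = (K_1 − K_2)/(3.38 − 2.88) = 17992.8/0.5 = 36000 m.

36000 m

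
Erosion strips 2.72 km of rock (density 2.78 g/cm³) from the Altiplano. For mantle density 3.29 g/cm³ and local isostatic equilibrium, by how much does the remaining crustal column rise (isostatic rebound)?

Unloading: uplift u = e ρ_c/ρ_m = 2.72 km × 2.78/3.29 = 2.3 km.

2.3 km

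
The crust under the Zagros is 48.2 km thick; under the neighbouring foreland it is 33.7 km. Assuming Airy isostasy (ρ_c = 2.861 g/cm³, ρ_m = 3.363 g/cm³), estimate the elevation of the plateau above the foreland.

Excess crust Δ = 48.2 km − 33.7 km = 14.5 km, split between elevation h and root r with h + r = Δ.
Airy balance ρ_c h = (ρ_m − ρ_c) r gives r = h ρ_c/(ρ_m − ρ_c), so h (1 + ρ_c/(ρ_m − ρ_c)) = Δ, i.e. h = Δ (ρ_m − ρ_c)/ρ_m.
h = 14.5 km × 0.502/3.363 = 2.16 km.

2.16 km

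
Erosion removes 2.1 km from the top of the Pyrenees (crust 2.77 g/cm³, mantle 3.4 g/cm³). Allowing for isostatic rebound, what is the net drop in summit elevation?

Rebound u = e ρ_c/ρ_m = 2.1 km × 2.77/3.4 = 1.711 km.
Net surface drop = e − u = 2.1 km − 1.711 km = e (ρ_m − ρ_c)/ρ_m = 0.389 km.

0.389 km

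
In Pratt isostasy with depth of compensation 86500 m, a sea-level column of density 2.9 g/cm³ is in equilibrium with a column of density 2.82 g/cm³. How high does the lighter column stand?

2450 m

ρ_ref D = ρ (D + h) → h = D (ρ_ref − ρ)/ρ.
h = 86500 m × (2.9 − 2.82)/2.82 = 2450 m.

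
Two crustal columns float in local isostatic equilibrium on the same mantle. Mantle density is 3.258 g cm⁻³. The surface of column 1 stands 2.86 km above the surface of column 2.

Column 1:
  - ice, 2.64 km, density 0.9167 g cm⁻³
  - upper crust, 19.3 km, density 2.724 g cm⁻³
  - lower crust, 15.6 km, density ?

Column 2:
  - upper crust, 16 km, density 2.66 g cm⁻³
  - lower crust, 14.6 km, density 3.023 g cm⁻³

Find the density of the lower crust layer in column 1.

Take the compensation level at the base of the deeper column (depth z_c below the surface of column 1) and equate Σ ρ_i t_i down to z_c; mantle fills any gap and the z_c terms cancel.
Column 1: 2.64×0.9167 + 19.3×2.724 + 15.6×ρ + (z_c − 37.54)×3.258
Column 2: 2.86×0 + 16×2.66 + 14.6×3.023 + (z_c − 2.86 − 30.6)×3.258
The z_c×3.258 term appears on both sides and cancels. Collect the known terms of each column as K = Σ(ρt)_known − 3.258 × (depth of known layers): K_1 = 54.993288 − 3.258×37.54 = −67.312032; K_2 = 86.6958 − 3.258×(2.86 + 30.6) = −22.31688.
Balance: K_1 + 15.6×ρ = K_2, so ρ = (K_2 − K_1)/15.6 = 44.9952/15.6 = 2.88 g cm⁻³.

2.88 g cm⁻³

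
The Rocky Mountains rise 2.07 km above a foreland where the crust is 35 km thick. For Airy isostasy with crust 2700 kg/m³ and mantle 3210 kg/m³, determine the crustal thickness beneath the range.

48 km

Root depth r = h ρ_c / (ρ_m − ρ_c) = 2.07 km × 2700 / 510 = 10.96 km.
Total thickness = T + h + r = 35 km + 2.07 km + 10.96 km = 48 km.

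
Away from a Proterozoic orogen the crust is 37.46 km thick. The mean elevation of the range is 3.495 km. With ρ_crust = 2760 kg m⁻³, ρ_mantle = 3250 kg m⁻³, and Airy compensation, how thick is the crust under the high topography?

60.6 km

Root depth r = h ρ_c / (ρ_m − ρ_c) = 3.495 km × 2760 / 490 = 19.69 km.
Total thickness = T + h + r = 37.46 km + 3.495 km + 19.69 km = 60.6 km.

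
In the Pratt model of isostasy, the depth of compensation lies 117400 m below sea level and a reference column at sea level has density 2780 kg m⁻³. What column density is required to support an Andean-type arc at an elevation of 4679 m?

2670 kg m⁻³

Pratt balance: ρ_ref D = ρ (D + h).
ρ = ρ_ref D/(D + h) = 2780 × 117400 m/(117400 m + 4679 m) = 2670 kg m⁻³.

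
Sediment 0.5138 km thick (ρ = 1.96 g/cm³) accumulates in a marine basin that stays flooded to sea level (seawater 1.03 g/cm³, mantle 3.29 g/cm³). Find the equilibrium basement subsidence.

Submarine loading: the sediment displaces seawater, and the subsidence is in turn flooded, so s (ρ_m − ρ_w) = t (ρ_sed − ρ_w).
s = 0.5138 km × (1.96 − 1.03) / (3.29 − 1.03) = 0.211 km.

0.211 km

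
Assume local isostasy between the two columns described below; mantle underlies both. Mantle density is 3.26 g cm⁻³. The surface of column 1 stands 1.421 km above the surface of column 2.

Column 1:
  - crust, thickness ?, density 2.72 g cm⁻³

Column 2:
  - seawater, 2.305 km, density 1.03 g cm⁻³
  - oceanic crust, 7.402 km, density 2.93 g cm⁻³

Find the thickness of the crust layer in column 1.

Take the compensation level at the base of the deeper column (depth z_c below the surface of column 1) and equate Σ ρ_i t_i down to z_c; mantle fills any gap and the z_c terms cancel.
Column 1: x×2.72 + (z_c − 0 − x)×3.26
Column 2: 1.421×0 + 2.305×1.03 + 7.402×2.93 + (z_c − 1.421 − 9.707)×3.26
The z_c×3.26 term appears on both sides and cancels. Collect the known terms of each column as K = Σ(ρt)_known − 3.26 × (depth of known layers): K_1 = 0 − 3.26×0 = 0; K_2 = 24.06201 − 3.26×(1.421 + 9.707) = −12.21527.
Balance: K_1 − x×(3.26 − 2.72) = K_2, so x = (K_1 − K_2)/(3.26 − 2.72) = 12.2153/0.54 = 22.6 km.

22.6 km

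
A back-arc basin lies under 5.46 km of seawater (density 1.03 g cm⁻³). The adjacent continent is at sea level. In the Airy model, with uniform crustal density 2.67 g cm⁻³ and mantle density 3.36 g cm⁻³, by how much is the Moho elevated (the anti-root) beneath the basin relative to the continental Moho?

13 km

Isostatic balance requires: replacing crust with seawater at the top is compensated by replacing crust with mantle at the base: d (ρ_c − ρ_w) = a (ρ_m − ρ_c).
a = d (ρ_c − ρ_w)/(ρ_m − ρ_c) = 5.46 km × 1.64/0.69 = 13 km.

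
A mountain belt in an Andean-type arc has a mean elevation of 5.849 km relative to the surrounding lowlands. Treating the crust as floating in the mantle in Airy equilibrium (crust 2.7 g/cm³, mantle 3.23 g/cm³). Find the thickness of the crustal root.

By Archimedes' principle applied to the lithosphere: the weight of the topography is balanced by the buoyancy of the root, ρ_c h = (ρ_m − ρ_c) r.
r = h · ρ_c / (ρ_m − ρ_c) = 5.849 km × 2.7 / (3.23 − 2.7) = 29.8 km.

29.8 km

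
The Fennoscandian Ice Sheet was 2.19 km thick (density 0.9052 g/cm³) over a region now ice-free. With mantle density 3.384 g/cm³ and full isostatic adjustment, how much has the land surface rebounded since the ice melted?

Removing the load lets mantle flow back in; uplift u satisfies ρ_ice t = ρ_m u.
u = t ρ_ice/ρ_m = 2.19 km × 0.9052/3.384 = 0.586 km.

0.586 km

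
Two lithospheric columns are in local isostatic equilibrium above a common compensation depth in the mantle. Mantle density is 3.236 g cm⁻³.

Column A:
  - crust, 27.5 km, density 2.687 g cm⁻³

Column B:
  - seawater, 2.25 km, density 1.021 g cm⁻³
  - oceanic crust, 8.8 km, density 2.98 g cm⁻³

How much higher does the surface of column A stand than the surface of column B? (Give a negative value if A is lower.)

For any compensation level in the mantle, the mantle terms cancel and isostasy reduces to e = (Σt_A − Σt_B) − (Σ(ρt)_A − Σ(ρt)_B) / ρ_m.
Σt_A = 27.5 km; Σt_B = 11.05 km; Σ(ρt)_A = 73.8925; Σ(ρt)_B = 28.52125 (in km·g cm⁻³).
e = (27.5 − 11.05) − (73.8925 − 28.52125) / 3.236 = 2.43 km.

2.43 km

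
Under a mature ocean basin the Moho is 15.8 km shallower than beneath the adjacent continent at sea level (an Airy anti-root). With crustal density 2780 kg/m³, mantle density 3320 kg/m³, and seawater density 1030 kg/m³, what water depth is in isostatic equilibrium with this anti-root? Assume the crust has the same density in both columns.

4.88 km

Replacing a thickness d of crust by seawater at the top must be balanced by replacing crust with mantle at the base: d (ρ_c − ρ_w) = a (ρ_m − ρ_c).
d = a (ρ_m − ρ_c)/(ρ_c − ρ_w) = 15.8 km × 540/1750 = 4.88 km.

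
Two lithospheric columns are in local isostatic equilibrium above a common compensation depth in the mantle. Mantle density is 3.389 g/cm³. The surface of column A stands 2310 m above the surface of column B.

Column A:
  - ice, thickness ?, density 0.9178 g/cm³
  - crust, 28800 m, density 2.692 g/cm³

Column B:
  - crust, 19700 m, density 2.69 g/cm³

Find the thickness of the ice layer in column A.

617 m

Take the compensation level at the base of the deeper column (depth z_c below the surface of column A) and equate Σ ρ_i t_i down to z_c; mantle fills any gap and the z_c terms cancel.
Column A: x×0.9178 + 28800×2.692 + (z_c − 28800 − x)×3.389
Column B: 2310×0 + 19700×2.69 + (z_c − 2310 − 19700)×3.389
The z_c×3.389 term appears on both sides and cancels. Collect the known terms of each column as K = Σ(ρt)_known − 3.389 × (depth of known layers): K_A = 77529.6 − 3.389×28800 = −20073.6; K_B = 52993 − 3.389×(2310 + 19700) = −21598.89.
Balance: K_A − x×(3.389 − 0.9178) = K_B, so x = (K_A − K_B)/(3.389 − 0.9178) = 1525.29/2.4712 = 617 m.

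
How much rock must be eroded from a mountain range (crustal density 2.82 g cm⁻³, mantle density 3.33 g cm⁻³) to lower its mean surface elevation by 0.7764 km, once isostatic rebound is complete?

5.07 km

Net drop Δ = e − u = e − e ρ_c/ρ_m = e (ρ_m − ρ_c)/ρ_m.
e = Δ ρ_m/(ρ_m − ρ_c) = 0.7764 km × 3.33/0.51 = 5.07 km.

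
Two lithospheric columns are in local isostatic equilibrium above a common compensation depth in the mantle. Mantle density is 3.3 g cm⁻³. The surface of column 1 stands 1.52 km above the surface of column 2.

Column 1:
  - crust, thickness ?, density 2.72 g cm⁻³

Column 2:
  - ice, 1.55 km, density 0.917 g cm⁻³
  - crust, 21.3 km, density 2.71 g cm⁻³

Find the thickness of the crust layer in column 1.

36.7 km

Take the compensation level at the base of the deeper column (depth z_c below the surface of column 1) and equate Σ ρ_i t_i down to z_c; mantle fills any gap and the z_c terms cancel.
Column 1: x×2.72 + (z_c − 0 − x)×3.3
Column 2: 1.52×0 + 1.55×0.917 + 21.3×2.71 + (z_c − 1.52 − 22.85)×3.3
The z_c×3.3 term appears on both sides and cancels. Collect the known terms of each column as K = Σ(ρt)_known − 3.3 × (depth of known layers): K_1 = 0 − 3.3×0 = 0; K_2 = 59.14435 − 3.3×(1.52 + 22.85) = −21.27665.
Balance: K_1 − x×(3.3 − 2.72) = K_2, so x = (K_1 − K_2)/(3.3 − 2.72) = 21.2767/0.58 = 36.7 km.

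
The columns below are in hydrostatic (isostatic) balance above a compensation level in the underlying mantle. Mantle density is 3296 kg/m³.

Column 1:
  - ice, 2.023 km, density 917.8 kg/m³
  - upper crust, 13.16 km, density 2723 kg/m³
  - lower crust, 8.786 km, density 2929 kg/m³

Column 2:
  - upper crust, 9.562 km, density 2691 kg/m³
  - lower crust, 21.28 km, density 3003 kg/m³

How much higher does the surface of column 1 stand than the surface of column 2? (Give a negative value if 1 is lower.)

For any compensation level in the mantle, the mantle terms cancel and isostasy reduces to e = (Σt_1 − Σt_2) − (Σ(ρt)_1 − Σ(ρt)_2) / ρ_m.
Σt_1 = 23.969 km; Σt_2 = 30.842 km; Σ(ρt)_1 = 63425.5834; Σ(ρt)_2 = 89635.182 (in km·kg/m³).
e = (23.969 − 30.842) − (63425.5834 − 89635.182) / 3296 = 1.08 km.

1.08 km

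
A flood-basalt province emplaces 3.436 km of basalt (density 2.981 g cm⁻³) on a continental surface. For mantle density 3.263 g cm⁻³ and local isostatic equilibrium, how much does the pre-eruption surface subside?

3.14 km

Subaerial loading: s = t ρ_load / ρ_m.
s = 3.436 km × 2.981/3.263 = 3.14 km.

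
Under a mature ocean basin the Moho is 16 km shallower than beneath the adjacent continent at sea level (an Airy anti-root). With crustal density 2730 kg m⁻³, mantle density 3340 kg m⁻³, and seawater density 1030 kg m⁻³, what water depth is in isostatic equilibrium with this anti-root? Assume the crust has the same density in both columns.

5.74 km

Replacing a thickness d of crust by seawater at the top must be balanced by replacing crust with mantle at the base: d (ρ_c − ρ_w) = a (ρ_m − ρ_c).
d = a (ρ_m − ρ_c)/(ρ_c − ρ_w) = 16 km × 610/1700 = 5.74 km.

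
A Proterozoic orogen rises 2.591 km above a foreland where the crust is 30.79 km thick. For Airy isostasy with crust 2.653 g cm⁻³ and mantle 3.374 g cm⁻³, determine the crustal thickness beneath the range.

42.9 km

Root depth r = h ρ_c / (ρ_m − ρ_c) = 2.591 km × 2.653 / 0.721 = 9.534 km.
Total thickness = T + h + r = 30.79 km + 2.591 km + 9.534 km = 42.9 km.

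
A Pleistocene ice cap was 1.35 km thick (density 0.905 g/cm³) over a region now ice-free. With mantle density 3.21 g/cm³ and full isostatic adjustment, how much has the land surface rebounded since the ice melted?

0.381 km

Removing the load lets mantle flow back in; uplift u satisfies ρ_ice t = ρ_m u.
u = t ρ_ice/ρ_m = 1.35 km × 0.905/3.21 = 0.381 km.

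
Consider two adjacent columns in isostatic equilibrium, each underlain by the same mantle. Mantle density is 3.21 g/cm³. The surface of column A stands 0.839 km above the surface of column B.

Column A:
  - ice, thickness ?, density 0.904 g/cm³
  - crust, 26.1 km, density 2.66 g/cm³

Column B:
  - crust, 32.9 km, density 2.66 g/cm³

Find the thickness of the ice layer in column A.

Take the compensation level at the base of the deeper column (depth z_c below the surface of column A) and equate Σ ρ_i t_i down to z_c; mantle fills any gap and the z_c terms cancel.
Column A: x×0.904 + 26.1×2.66 + (z_c − 26.1 − x)×3.21
Column B: 0.839×0 + 32.9×2.66 + (z_c − 0.839 − 32.9)×3.21
The z_c×3.21 term appears on both sides and cancels. Collect the known terms of each column as K = Σ(ρt)_known − 3.21 × (depth of known layers): K_A = 69.426 − 3.21×26.1 = −14.355; K_B = 87.514 − 3.21×(0.839 + 32.9) = −20.78819.
Balance: K_A − x×(3.21 − 0.904) = K_B, so x = (K_A − K_B)/(3.21 − 0.904) = 6.43319/2.306 = 2.79 km.

2.79 km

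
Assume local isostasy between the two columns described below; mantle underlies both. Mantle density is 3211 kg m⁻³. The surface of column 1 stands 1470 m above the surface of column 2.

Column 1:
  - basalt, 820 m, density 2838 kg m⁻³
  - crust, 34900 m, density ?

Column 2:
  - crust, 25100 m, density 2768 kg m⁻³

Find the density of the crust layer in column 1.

Take the compensation level at the base of the deeper column (depth z_c below the surface of column 1) and equate Σ ρ_i t_i down to z_c; mantle fills any gap and the z_c terms cancel.
Column 1: 820×2838 + 34900×ρ + (z_c − 35720)×3211
Column 2: 1470×0 + 25100×2768 + (z_c − 1470 − 25100)×3211
The z_c×3211 term appears on both sides and cancels. Collect the known terms of each column as K = Σ(ρt)_known − 3211 × (depth of known layers): K_1 = 2327160 − 3211×35720 = −112369760; K_2 = 69476800 − 3211×(1470 + 25100) = −15839470.
Balance: K_1 + 34900×ρ = K_2, so ρ = (K_2 − K_1)/34900 = 96530300/34900 = 2770 kg m⁻³.

2770 kg m⁻³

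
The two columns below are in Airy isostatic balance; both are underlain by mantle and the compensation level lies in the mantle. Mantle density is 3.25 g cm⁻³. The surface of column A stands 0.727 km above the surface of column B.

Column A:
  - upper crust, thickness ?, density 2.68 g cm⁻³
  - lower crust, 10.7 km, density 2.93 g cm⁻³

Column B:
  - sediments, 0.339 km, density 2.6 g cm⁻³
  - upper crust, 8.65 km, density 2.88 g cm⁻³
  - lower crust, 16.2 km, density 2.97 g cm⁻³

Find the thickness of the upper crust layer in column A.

Take the compensation level at the base of the deeper column (depth z_c below the surface of column A) and equate Σ ρ_i t_i down to z_c; mantle fills any gap and the z_c terms cancel.
Column A: x×2.68 + 10.7×2.93 + (z_c − 10.7 − x)×3.25
Column B: 0.727×0 + 0.339×2.6 + 8.65×2.88 + 16.2×2.97 + (z_c − 0.727 − 25.189)×3.25
The z_c×3.25 term appears on both sides and cancels. Collect the known terms of each column as K = Σ(ρt)_known − 3.25 × (depth of known layers): K_A = 31.351 − 3.25×10.7 = −3.424; K_B = 73.9074 − 3.25×(0.727 + 25.189) = −10.3196.
Balance: K_A − x×(3.25 − 2.68) = K_B, so x = (K_A − K_B)/(3.25 − 2.68) = 6.8956/0.57 = 12.1 km.

12.1 km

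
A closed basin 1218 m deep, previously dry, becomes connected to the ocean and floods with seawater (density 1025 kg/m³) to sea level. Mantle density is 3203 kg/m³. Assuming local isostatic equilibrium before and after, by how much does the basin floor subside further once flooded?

573 m

After flooding the water column is d + s deep. Its weight must equal the weight of mantle displaced by the extra subsidence s: (d + s) ρ_w = s ρ_m.
s = d ρ_w / (ρ_m − ρ_w) = 1218 m × 1025/(3203 − 1025) = 573 m.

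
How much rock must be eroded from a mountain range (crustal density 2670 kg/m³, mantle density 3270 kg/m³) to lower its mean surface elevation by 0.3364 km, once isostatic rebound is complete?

Net drop Δ = e − u = e − e ρ_c/ρ_m = e (ρ_m − ρ_c)/ρ_m.
e = Δ ρ_m/(ρ_m − ρ_c) = 0.3364 km × 3270/600 = 1.83 km.

1.83 km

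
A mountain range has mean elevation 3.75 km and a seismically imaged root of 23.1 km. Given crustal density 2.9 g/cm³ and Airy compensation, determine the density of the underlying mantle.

Airy balance: ρ_c h = (ρ_m − ρ_c) r → ρ_m = ρ_c (1 + h/r).
ρ_m = 2.9 × (1 + 3.75 km/23.1 km) = 3.37 g/cm³.

3.37 g/cm³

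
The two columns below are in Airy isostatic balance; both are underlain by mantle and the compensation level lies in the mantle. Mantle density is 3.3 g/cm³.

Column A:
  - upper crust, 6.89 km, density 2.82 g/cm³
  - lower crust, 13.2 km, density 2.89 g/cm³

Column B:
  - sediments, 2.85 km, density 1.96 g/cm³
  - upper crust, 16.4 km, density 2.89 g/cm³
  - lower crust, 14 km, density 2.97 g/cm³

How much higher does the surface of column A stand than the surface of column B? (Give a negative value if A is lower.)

−1.95 km

For any compensation level in the mantle, the mantle terms cancel and isostasy reduces to e = (Σt_A − Σt_B) − (Σ(ρt)_A − Σ(ρt)_B) / ρ_m.
Σt_A = 20.09 km; Σt_B = 33.25 km; Σ(ρt)_A = 57.5778; Σ(ρt)_B = 94.562 (in km·g/cm³).
e = (20.09 − 33.25) − (57.5778 − 94.562) / 3.3 = −1.95 km.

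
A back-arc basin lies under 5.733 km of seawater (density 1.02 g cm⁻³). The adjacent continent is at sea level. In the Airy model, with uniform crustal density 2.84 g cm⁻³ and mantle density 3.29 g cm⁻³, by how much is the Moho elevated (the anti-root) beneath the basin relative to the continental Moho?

Balancing pressure at the compensation depth: replacing crust with seawater at the top is compensated by replacing crust with mantle at the base: d (ρ_c − ρ_w) = a (ρ_m − ρ_c).
a = d (ρ_c − ρ_w)/(ρ_m − ρ_c) = 5.733 km × 1.82/0.45 = 23.2 km.

23.2 km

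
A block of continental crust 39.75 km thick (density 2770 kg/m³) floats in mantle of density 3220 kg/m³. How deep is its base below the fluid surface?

Draft d = t ρ_obj/ρ_fluid = 39.75 km × 2770/3220 = 34.2 km.

34.2 km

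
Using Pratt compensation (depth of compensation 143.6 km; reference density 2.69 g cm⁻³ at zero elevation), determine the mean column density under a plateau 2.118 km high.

2.65 g cm⁻³

Pratt balance: ρ_ref D = ρ (D + h).
ρ = ρ_ref D/(D + h) = 2.69 × 143.6 km/(143.6 km + 2.118 km) = 2.65 g cm⁻³.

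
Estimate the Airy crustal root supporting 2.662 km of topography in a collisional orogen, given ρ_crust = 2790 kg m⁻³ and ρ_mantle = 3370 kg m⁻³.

Isostatic balance requires: the weight of the topography is balanced by the buoyancy of the root, ρ_c h = (ρ_m − ρ_c) r.
r = h · ρ_c / (ρ_m − ρ_c) = 2.662 km × 2790 / (3370 − 2790) = 12.8 km.

12.8 km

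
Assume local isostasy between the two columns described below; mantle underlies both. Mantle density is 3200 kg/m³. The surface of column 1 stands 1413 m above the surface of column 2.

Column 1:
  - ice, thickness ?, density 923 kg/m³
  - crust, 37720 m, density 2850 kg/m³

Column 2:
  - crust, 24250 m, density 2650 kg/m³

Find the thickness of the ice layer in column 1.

2050 m

Take the compensation level at the base of the deeper column (depth z_c below the surface of column 1) and equate Σ ρ_i t_i down to z_c; mantle fills any gap and the z_c terms cancel.
Column 1: x×923 + 37720×2850 + (z_c − 37720 − x)×3200
Column 2: 1413×0 + 24250×2650 + (z_c − 1413 − 24250)×3200
The z_c×3200 term appears on both sides and cancels. Collect the known terms of each column as K = Σ(ρt)_known − 3200 × (depth of known layers): K_1 = 107502000 − 3200×37720 = −13202000; K_2 = 64262500 − 3200×(1413 + 24250) = −17859100.
Balance: K_1 − x×(3200 − 923) = K_2, so x = (K_1 − K_2)/(3200 − 923) = 4657100/2277 = 2050 m.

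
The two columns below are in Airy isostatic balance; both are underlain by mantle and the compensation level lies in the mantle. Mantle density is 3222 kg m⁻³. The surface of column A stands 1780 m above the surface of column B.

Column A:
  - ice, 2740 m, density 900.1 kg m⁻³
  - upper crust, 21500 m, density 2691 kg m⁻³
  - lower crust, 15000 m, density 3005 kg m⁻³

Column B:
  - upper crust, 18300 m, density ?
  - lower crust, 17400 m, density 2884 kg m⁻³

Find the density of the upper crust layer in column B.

Take the compensation level at the base of the deeper column (depth z_c below the surface of column A) and equate Σ ρ_i t_i down to z_c; mantle fills any gap and the z_c terms cancel.
Column A: 2740×900.1 + 21500×2691 + 15000×3005 + (z_c − 39240)×3222
Column B: 1780×0 + 18300×ρ + 17400×2884 + (z_c − 1780 − 35700)×3222
The z_c×3222 term appears on both sides and cancels. Collect the known terms of each column as K = Σ(ρt)_known − 3222 × (depth of known layers): K_A = 105397774 − 3222×39240 = −21033506; K_B = 50181600 − 3222×(1780 + 35700) = −70578960.
Balance: K_A = K_B + 18300×ρ, so ρ = (K_A − K_B)/18300 = 49545500/18300 = 2710 kg m⁻³.

2710 kg m⁻³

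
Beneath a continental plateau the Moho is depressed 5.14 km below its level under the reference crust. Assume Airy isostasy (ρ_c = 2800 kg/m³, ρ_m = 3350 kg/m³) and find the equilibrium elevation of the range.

Equating mass per unit area of the two columns: ρ_c h = (ρ_m − ρ_c) r.
h = r (ρ_m − ρ_c) / ρ_c = 5.14 km × (3350 − 2800) / 2800 = 1.01 km.

1.01 km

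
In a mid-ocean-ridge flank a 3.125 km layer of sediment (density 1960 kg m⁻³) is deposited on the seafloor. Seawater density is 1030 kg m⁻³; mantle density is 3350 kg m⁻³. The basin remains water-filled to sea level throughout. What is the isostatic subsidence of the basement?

Submarine loading: the sediment displaces seawater, and the subsidence is in turn flooded, so s (ρ_m − ρ_w) = t (ρ_sed − ρ_w).
s = 3.125 km × (1960 − 1030) / (3350 − 1030) = 1.25 km.

1.25 km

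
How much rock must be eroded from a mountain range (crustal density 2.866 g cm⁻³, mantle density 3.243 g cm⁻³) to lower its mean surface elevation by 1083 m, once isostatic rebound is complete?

9320 m

Net drop Δ = e − u = e − e ρ_c/ρ_m = e (ρ_m − ρ_c)/ρ_m.
e = Δ ρ_m/(ρ_m − ρ_c) = 1083 m × 3.243/0.377 = 9320 m.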